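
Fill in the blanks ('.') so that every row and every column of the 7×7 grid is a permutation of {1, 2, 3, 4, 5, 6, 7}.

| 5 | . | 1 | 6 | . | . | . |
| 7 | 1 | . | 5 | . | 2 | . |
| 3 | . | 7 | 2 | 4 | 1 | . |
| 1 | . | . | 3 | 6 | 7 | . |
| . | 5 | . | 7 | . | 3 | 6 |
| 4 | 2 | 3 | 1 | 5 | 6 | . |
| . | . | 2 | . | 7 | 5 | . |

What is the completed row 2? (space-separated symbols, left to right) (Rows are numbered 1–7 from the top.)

7 1 6 5 3 2 4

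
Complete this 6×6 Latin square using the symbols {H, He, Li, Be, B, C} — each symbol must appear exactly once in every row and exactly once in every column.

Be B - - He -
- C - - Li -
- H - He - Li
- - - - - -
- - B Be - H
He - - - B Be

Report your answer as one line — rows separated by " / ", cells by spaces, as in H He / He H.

Be B Li H He C / H C Be B Li He / B H C He Be Li / C Be He Li H B / Li He B Be C H / He Li H C B Be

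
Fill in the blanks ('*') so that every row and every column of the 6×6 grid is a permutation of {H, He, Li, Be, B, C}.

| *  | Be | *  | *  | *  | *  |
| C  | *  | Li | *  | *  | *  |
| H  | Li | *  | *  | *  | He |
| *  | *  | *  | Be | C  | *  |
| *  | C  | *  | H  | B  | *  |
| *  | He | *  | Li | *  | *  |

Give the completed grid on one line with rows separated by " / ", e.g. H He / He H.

(r3,c5) = Be
(r6,c5) = H
(r2,c5) = He
(r1,c5) = Li
(r2,c4) = B
(r3,c4) = C
(r1,c4) = He
(r2,c2) = H
(r2,c6) = Be
(r3,c3) = B
(r4,c2) = B
(r5,c6) = Li
(r1,c1) = B
(r4,c6) = H
(r6,c1) = Be
(r6,c3) = C
(r6,c6) = B
(r1,c3) = H
(r1,c6) = C
(r4,c3) = He
(r5,c1) = He
(r5,c3) = Be
(r4,c1) = Li

B Be H He Li C / C H Li B He Be / H Li B C Be He / Li B He Be C H / He C Be H B Li / Be He C Li H B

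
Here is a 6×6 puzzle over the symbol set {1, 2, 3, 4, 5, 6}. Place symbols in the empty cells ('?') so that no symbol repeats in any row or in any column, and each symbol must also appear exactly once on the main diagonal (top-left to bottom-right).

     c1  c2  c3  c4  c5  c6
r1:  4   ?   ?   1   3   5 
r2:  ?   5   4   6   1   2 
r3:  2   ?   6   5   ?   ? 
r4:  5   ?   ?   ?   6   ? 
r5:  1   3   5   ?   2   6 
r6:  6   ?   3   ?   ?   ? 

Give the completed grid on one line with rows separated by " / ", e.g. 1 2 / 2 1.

row 1 has {1,3,4,5}; column 3 has {3,4,5,6} — only 2 is left for (r1,c3).
row 2 has {1,2,4,5,6}; column 1 has {1,2,4,5,6} — only 3 is left for (r2,c1).
row 3 has {2,5,6}; column 5 has {1,2,3,6} — only 4 is left for (r3,c5).
row 4 has {5,6}; column 3 has {2,3,4,5,6} — only 1 is left for (r4,c3).
row 4 has {1,5,6}; column 4 has {1,5,6}; the diagonal has {2,4,5,6} — only 3 is left for (r4,c4).
row 4 has {1,3,5,6}; column 6 has {2,5,6} — only 4 is left for (r4,c6).
row 5 has {1,2,3,5,6}; column 4 has {1,3,5,6} — only 4 is left for (r5,c4).
row 6 has {3,6}; column 4 has {1,3,4,5,6} — only 2 is left for (r6,c4).
row 6 has {2,3,6}; column 5 has {1,2,3,4,6} — only 5 is left for (r6,c5).
row 6 has {2,3,5,6}; column 6 has {2,4,5,6}; the diagonal has {2,3,4,5,6} — only 1 is left for (r6,c6).
row 1 has {1,2,3,4,5}; column 2 has {3,5} — only 6 is left for (r1,c2).
row 3 has {2,4,5,6}; column 2 has {3,5,6} — only 1 is left for (r3,c2).
row 3 has {1,2,4,5,6}; column 6 has {1,2,4,5,6} — only 3 is left for (r3,c6).
row 4 has {1,3,4,5,6}; column 2 has {1,3,5,6} — only 2 is left for (r4,c2).
row 6 has {1,2,3,5,6}; column 2 has {1,2,3,5,6} — only 4 is left for (r6,c2).

4 6 2 1 3 5 / 3 5 4 6 1 2 / 2 1 6 5 4 3 / 5 2 1 3 6 4 / 1 3 5 4 2 6 / 6 4 3 2 5 1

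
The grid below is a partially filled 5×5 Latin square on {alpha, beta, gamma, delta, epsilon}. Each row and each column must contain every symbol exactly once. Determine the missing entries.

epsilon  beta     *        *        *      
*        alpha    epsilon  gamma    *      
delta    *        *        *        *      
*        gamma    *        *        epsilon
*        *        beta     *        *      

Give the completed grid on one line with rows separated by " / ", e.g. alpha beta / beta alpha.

(r2,c1): row 2 has {alpha,gamma,epsilon}; column 1 has {delta,epsilon}, so it must be beta.
(r2,c5): row 2 has {alpha,beta,gamma,epsilon}; column 5 has {epsilon}, so it must be delta.
(r3,c2): row 3 has {delta}; column 2 has {alpha,beta,gamma}, so it must be epsilon.
(r4,c1): row 4 has {gamma,epsilon}; column 1 has {beta,delta,epsilon}, so it must be alpha.
(r4,c3): row 4 has {alpha,gamma,epsilon}; column 3 has {beta,epsilon}, so it must be delta.
(r4,c4): row 4 has {alpha,gamma,delta,epsilon}; column 4 has {gamma}, so it must be beta.
(r5,c1): row 5 has {beta}; column 1 has {alpha,beta,delta,epsilon}, so it must be gamma.
(r5,c2): row 5 has {beta,gamma}; column 2 has {alpha,beta,gamma,epsilon}, so it must be delta.
(r5,c5): row 5 has {beta,gamma,delta}; column 5 has {delta,epsilon}, so it must be alpha.
(r1,c5): row 1 has {beta,epsilon}; column 5 has {alpha,delta,epsilon}, so it must be gamma.
(r3,c4): row 3 has {delta,epsilon}; column 4 has {beta,gamma}, so it must be alpha.
(r3,c5): row 3 has {alpha,delta,epsilon}; column 5 has {alpha,gamma,delta,epsilon}, so it must be beta.
(r5,c4): row 5 has {alpha,beta,gamma,delta}; column 4 has {alpha,beta,gamma}, so it must be epsilon.
(r1,c3): row 1 has {beta,gamma,epsilon}; column 3 has {beta,delta,epsilon}, so it must be alpha.
(r1,c4): row 1 has {alpha,beta,gamma,epsilon}; column 4 has {alpha,beta,gamma,epsilon}, so it must be delta.
(r3,c3): row 3 has {alpha,beta,delta,epsilon}; column 3 has {alpha,beta,delta,epsilon}, so it must be gamma.

epsilon beta alpha delta gamma / beta alpha epsilon gamma delta / delta epsilon gamma alpha beta / alpha gamma delta beta epsilon / gamma delta beta epsilon alpha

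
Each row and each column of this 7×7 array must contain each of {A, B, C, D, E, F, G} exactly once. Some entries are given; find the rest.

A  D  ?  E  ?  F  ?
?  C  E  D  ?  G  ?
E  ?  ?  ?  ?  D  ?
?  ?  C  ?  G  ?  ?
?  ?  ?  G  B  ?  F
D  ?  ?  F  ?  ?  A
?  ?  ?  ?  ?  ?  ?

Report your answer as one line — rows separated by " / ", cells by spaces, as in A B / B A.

(r1,c5): row 1 has {A,D,E,F}; column 5 has {B,G}, so it must be C.
(r2,c7): row 2 has {C,D,E,G}; column 7 has {A,F}, so it must be B.
(r5,c1): row 5 has {B,F,G}; column 1 has {A,D,E}, so it must be C.
(r6,c5): row 6 has {A,D,F}; column 5 has {B,C,G}, so it must be E.
(r1,c7): row 1 has {A,C,D,E,F}; column 7 has {A,B,F}, so it must be G.
(r2,c1): row 2 has {B,C,D,E,G}; column 1 has {A,C,D,E}, so it must be F.
(r2,c5): row 2 has {B,C,D,E,F,G}; column 5 has {B,C,E,G}, so it must be A.
(r3,c5): row 3 has {D,E}; column 5 has {A,B,C,E,G}, so it must be F.
(r3,c7): row 3 has {D,E,F}; column 7 has {A,B,F,G}, so it must be C.
(r4,c1): row 4 has {C,G}; column 1 has {A,C,D,E,F}, so it must be B.
(r4,c4): row 4 has {B,C,G}; column 4 has {D,E,F,G}, so it must be A.
(r4,c6): row 4 has {A,B,C,G}; column 6 has {D,F,G}, so it must be E.
(r4,c7): row 4 has {A,B,C,E,G}; column 7 has {A,B,C,F,G}, so it must be D.
(r5,c6): row 5 has {B,C,F,G}; column 6 has {D,E,F,G}, so it must be A.
(r7,c1): row 7 is empty so far; column 1 has {A,B,C,D,E,F}, so it must be G.
(r7,c5): row 7 has {G}; column 5 has {A,B,C,E,F,G}, so it must be D.
(r7,c7): row 7 has {D,G}; column 7 has {A,B,C,D,F,G}, so it must be E.
(r1,c3): row 1 has {A,C,D,E,F,G}; column 3 has {C,E}, so it must be B.
(r3,c4): row 3 has {C,D,E,F}; column 4 has {A,D,E,F,G}, so it must be B.
(r4,c2): row 4 has {A,B,C,D,E,G}; column 2 has {C,D}, so it must be F.
(r5,c2): row 5 has {A,B,C,F,G}; column 2 has {C,D,F}, so it must be E.
(r5,c3): row 5 has {A,B,C,E,F,G}; column 3 has {B,C,E}, so it must be D.
(r6,c3): row 6 has {A,D,E,F}; column 3 has {B,C,D,E}, so it must be G.
(r7,c4): row 7 has {D,E,G}; column 4 has {A,B,D,E,F,G}, so it must be C.
(r7,c6): row 7 has {C,D,E,G}; column 6 has {A,D,E,F,G}, so it must be B.
(r3,c3): row 3 has {B,C,D,E,F}; column 3 has {B,C,D,E,G}, so it must be A.
(r6,c2): row 6 has {A,D,E,F,G}; column 2 has {C,D,E,F}, so it must be B.
(r6,c6): row 6 has {A,B,D,E,F,G}; column 6 has {A,B,D,E,F,G}, so it must be C.
(r7,c2): row 7 has {B,C,D,E,G}; column 2 has {B,C,D,E,F}, so it must be A.
(r7,c3): row 7 has {A,B,C,D,E,G}; column 3 has {A,B,C,D,E,G}, so it must be F.
(r3,c2): row 3 has {A,B,C,D,E,F}; column 2 has {A,B,C,D,E,F}, so it must be G.

A D B E C F G / F C E D A G B / E G A B F D C / B F C A G E D / C E D G B A F / D B G F E C A / G A F C D B E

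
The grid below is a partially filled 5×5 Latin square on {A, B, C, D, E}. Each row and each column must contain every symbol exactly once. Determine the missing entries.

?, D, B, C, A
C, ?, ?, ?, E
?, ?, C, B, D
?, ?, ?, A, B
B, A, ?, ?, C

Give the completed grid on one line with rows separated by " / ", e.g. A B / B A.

At row 1, column 1: row 1 has {A,B,C,D}; column 1 has {B,C}; that leaves E.
At row 2, column 2: row 2 has {C,E}; column 2 has {A,D}; that leaves B.
At row 2, column 4: row 2 has {B,C,E}; column 4 has {A,B,C}; that leaves D.
At row 3, column 1: row 3 has {B,C,D}; column 1 has {B,C,E}; that leaves A.
At row 3, column 2: row 3 has {A,B,C,D}; column 2 has {A,B,D}; that leaves E.
At row 4, column 1: row 4 has {A,B}; column 1 has {A,B,C,E}; that leaves D.
At row 4, column 2: row 4 has {A,B,D}; column 2 has {A,B,D,E}; that leaves C.
At row 4, column 3: row 4 has {A,B,C,D}; column 3 has {B,C}; that leaves E.
At row 5, column 3: row 5 has {A,B,C}; column 3 has {B,C,E}; that leaves D.
At row 5, column 4: row 5 has {A,B,C,D}; column 4 has {A,B,C,D}; that leaves E.
At row 2, column 3: row 2 has {B,C,D,E}; column 3 has {B,C,D,E}; that leaves A.

E D B C A / C B A D E / A E C B D / D C E A B / B A D E C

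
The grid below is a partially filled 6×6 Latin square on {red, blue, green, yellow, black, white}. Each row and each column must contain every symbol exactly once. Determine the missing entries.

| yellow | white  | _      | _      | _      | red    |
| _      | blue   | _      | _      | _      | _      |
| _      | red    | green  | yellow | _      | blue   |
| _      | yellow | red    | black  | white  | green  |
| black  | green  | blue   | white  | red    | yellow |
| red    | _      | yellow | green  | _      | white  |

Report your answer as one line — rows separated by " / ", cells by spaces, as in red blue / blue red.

yellow white black blue green red / green blue white red yellow black / white red green yellow black blue / blue yellow red black white green / black green blue white red yellow / red black yellow green blue white

At row 1, column 3: row 1 has {red,yellow,white}; column 3 has {red,blue,green,yellow}; that leaves black.
At row 1, column 4: row 1 has {red,yellow,black,white}; column 4 has {green,yellow,black,white}; that leaves blue.
At row 1, column 5: row 1 has {red,blue,yellow,black,white}; column 5 has {red,white}; that leaves green.
At row 2, column 3: row 2 has {blue}; column 3 has {red,blue,green,yellow,black}; that leaves white.
At row 2, column 4: row 2 has {blue,white}; column 4 has {blue,green,yellow,black,white}; that leaves red.
At row 2, column 6: row 2 has {red,blue,white}; column 6 has {red,blue,green,yellow,white}; that leaves black.
At row 3, column 1: row 3 has {red,blue,green,yellow}; column 1 has {red,yellow,black}; that leaves white.
At row 3, column 5: row 3 has {red,blue,green,yellow,white}; column 5 has {red,green,white}; that leaves black.
At row 4, column 1: row 4 has {red,green,yellow,black,white}; column 1 has {red,yellow,black,white}; that leaves blue.
At row 6, column 2: row 6 has {red,green,yellow,white}; column 2 has {red,blue,green,yellow,white}; that leaves black.
At row 6, column 5: row 6 has {red,green,yellow,black,white}; column 5 has {red,green,black,white}; that leaves blue.
At row 2, column 1: row 2 has {red,blue,black,white}; column 1 has {red,blue,yellow,black,white}; that leaves green.
At row 2, column 5: row 2 has {red,blue,green,black,white}; column 5 has {red,blue,green,black,white}; that leaves yellow.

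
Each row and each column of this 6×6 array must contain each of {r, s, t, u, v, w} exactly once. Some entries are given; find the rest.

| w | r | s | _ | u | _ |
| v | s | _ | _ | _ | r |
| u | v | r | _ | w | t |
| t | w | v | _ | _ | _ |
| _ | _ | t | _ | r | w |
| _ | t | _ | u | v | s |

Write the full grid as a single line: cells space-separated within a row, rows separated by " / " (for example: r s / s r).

w r s t u v / v s u w t r / u v r s w t / t w v r s u / s u t v r w / r t w u v s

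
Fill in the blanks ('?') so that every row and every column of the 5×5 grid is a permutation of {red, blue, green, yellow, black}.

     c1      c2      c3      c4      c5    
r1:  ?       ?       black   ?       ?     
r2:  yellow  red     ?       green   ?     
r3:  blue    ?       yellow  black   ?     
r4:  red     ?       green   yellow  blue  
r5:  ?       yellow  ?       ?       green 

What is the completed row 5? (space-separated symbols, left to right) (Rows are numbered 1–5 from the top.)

black yellow red blue green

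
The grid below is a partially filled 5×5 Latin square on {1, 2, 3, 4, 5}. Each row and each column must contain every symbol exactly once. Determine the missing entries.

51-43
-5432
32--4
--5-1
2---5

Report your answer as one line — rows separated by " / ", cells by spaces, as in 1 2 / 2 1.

5 1 2 4 3 / 1 5 4 3 2 / 3 2 1 5 4 / 4 3 5 2 1 / 2 4 3 1 5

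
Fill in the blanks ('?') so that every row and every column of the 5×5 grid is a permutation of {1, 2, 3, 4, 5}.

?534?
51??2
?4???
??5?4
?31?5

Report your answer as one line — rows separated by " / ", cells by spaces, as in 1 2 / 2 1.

2 5 3 4 1 / 5 1 4 3 2 / 1 4 2 5 3 / 3 2 5 1 4 / 4 3 1 2 5

(r1,c5) = 1
(r2,c3) = 4
(r2,c4) = 3
(r3,c3) = 2
(r3,c5) = 3
(r4,c2) = 2
(r4,c4) = 1
(r5,c4) = 2
(r1,c1) = 2
(r3,c1) = 1
(r3,c4) = 5
(r4,c1) = 3
(r5,c1) = 4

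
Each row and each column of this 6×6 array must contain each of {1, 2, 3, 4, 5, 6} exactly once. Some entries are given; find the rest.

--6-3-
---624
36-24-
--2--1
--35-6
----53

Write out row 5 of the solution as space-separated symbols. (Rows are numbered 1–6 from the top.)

2 4 3 5 1 6

(r3,c6) = 5
(r4,c5) = 6
(r5,c5) = 1
(r1,c6) = 2
(r3,c3) = 1
(r6,c3) = 4
(r6,c4) = 1
(r1,c4) = 4
(r2,c3) = 5
(r4,c4) = 3
(r6,c2) = 2
(r2,c1) = 1
(r2,c2) = 3
(r5,c2) = 4
(r6,c1) = 6
(r1,c1) = 5
(r1,c2) = 1
(r4,c1) = 4
(r4,c2) = 5
(r5,c1) = 2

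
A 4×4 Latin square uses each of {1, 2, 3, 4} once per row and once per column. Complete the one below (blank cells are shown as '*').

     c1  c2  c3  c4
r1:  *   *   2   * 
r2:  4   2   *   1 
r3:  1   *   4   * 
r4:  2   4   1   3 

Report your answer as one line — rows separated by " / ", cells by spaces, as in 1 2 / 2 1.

At row 1, column 1: row 1 has {2}; column 1 has {1,2,4}; that leaves 3.
At row 1, column 2: row 1 has {2,3}; column 2 has {2,4}; that leaves 1.
At row 1, column 4: row 1 has {1,2,3}; column 4 has {1,3}; that leaves 4.
At row 2, column 3: row 2 has {1,2,4}; column 3 has {1,2,4}; that leaves 3.
At row 3, column 2: row 3 has {1,4}; column 2 has {1,2,4}; that leaves 3.
At row 3, column 4: row 3 has {1,3,4}; column 4 has {1,3,4}; that leaves 2.

3 1 2 4 / 4 2 3 1 / 1 3 4 2 / 2 4 1 3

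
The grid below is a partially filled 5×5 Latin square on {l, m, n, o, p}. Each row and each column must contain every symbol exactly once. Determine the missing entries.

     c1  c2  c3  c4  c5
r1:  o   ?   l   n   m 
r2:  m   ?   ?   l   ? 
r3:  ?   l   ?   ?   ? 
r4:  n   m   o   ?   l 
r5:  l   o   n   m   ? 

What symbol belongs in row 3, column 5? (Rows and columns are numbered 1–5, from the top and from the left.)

n

row 1 has {l,m,n,o}; column 2 has {l,m,o} — only p is left for (r1,c2).
row 2 has {l,m}; column 2 has {l,m,o,p} — only n is left for (r2,c2).
row 2 has {l,m,n}; column 3 has {l,n,o} — only p is left for (r2,c3).
row 2 has {l,m,n,p}; column 5 has {l,m} — only o is left for (r2,c5).
row 3 has {l}; column 1 has {l,m,n,o} — only p is left for (r3,c1).
row 3 has {l,p}; column 3 has {l,n,o,p} — only m is left for (r3,c3).
row 3 has {l,m,p}; column 4 has {l,m,n} — only o is left for (r3,c4).
row 3 has {l,m,o,p}; column 5 has {l,m,o} — only n is left for (r3,c5).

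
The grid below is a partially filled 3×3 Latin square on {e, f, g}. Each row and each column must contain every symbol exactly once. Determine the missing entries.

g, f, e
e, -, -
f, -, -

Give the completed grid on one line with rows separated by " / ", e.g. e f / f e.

g f e / e g f / f e g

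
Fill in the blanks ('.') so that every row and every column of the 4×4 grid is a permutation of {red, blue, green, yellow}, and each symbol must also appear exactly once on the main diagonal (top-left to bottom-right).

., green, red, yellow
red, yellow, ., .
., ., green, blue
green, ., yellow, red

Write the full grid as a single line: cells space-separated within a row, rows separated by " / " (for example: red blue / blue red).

blue green red yellow / red yellow blue green / yellow red green blue / green blue yellow red

(r1,c1) = blue
(r2,c3) = blue
(r2,c4) = green
(r3,c1) = yellow
(r3,c2) = red
(r4,c2) = blue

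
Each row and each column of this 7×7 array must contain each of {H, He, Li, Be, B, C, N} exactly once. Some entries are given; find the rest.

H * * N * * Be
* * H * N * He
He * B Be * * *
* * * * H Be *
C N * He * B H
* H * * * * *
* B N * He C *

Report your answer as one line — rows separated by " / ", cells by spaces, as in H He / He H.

(r2,c6) = Li
(r7,c7) = Li
(r1,c6) = He
(r6,c6) = N
(r7,c1) = Be
(r7,c4) = H
(r2,c1) = B
(r2,c4) = C
(r3,c6) = H
(r6,c1) = Li
(r6,c4) = B
(r6,c7) = C
(r2,c2) = Be
(r3,c7) = N
(r4,c1) = N
(r4,c4) = Li
(r4,c7) = B
(r6,c5) = Be
(r5,c5) = Li
(r6,c3) = He
(r3,c5) = C
(r4,c3) = C
(r5,c3) = Be
(r1,c3) = Li
(r1,c5) = B
(r3,c2) = Li
(r4,c2) = He
(r1,c2) = C

H C Li N B He Be / B Be H C N Li He / He Li B Be C H N / N He C Li H Be B / C N Be He Li B H / Li H He B Be N C / Be B N H He C Li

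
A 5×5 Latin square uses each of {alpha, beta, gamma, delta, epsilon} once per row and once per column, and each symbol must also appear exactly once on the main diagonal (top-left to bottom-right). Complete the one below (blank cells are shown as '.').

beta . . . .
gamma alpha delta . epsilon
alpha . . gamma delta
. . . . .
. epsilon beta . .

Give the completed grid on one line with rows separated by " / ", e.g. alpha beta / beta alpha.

beta delta gamma epsilon alpha / gamma alpha delta beta epsilon / alpha beta epsilon gamma delta / epsilon gamma alpha delta beta / delta epsilon beta alpha gamma

row 2 has {alpha,gamma,delta,epsilon}; column 4 has {gamma} — only beta is left for (r2,c4).
row 3 has {alpha,gamma,delta}; column 2 has {alpha,epsilon} — only beta is left for (r3,c2).
row 3 has {alpha,beta,gamma,delta}; column 3 has {beta,delta}; the diagonal has {alpha,beta} — only epsilon is left for (r3,c3).
row 4 is empty so far; column 4 has {beta,gamma}; the diagonal has {alpha,beta,epsilon} — only delta is left for (r4,c4).
row 5 has {beta,epsilon}; column 1 has {alpha,beta,gamma} — only delta is left for (r5,c1).
row 5 has {beta,delta,epsilon}; column 4 has {beta,gamma,delta} — only alpha is left for (r5,c4).
row 5 has {alpha,beta,delta,epsilon}; column 5 has {delta,epsilon}; the diagonal has {alpha,beta,delta,epsilon} — only gamma is left for (r5,c5).
row 1 has {beta}; column 4 has {alpha,beta,gamma,delta} — only epsilon is left for (r1,c4).
row 1 has {beta,epsilon}; column 5 has {gamma,delta,epsilon} — only alpha is left for (r1,c5).
row 4 has {delta}; column 1 has {alpha,beta,gamma,delta} — only epsilon is left for (r4,c1).
row 4 has {delta,epsilon}; column 2 has {alpha,beta,epsilon} — only gamma is left for (r4,c2).
row 4 has {gamma,delta,epsilon}; column 3 has {beta,delta,epsilon} — only alpha is left for (r4,c3).
row 4 has {alpha,gamma,delta,epsilon}; column 5 has {alpha,gamma,delta,epsilon} — only beta is left for (r4,c5).
row 1 has {alpha,beta,epsilon}; column 2 has {alpha,beta,gamma,epsilon} — only delta is left for (r1,c2).
row 1 has {alpha,beta,delta,epsilon}; column 3 has {alpha,beta,delta,epsilon} — only gamma is left for (r1,c3).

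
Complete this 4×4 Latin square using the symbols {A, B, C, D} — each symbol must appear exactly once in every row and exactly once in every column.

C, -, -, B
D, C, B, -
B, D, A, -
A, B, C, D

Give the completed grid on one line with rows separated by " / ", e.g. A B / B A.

C A D B / D C B A / B D A C / A B C D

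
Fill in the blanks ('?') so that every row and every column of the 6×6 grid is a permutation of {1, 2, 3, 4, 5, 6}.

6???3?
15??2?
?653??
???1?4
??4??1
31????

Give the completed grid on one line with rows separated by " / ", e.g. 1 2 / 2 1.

6 4 1 2 3 5 / 1 5 6 4 2 3 / 4 6 5 3 1 2 / 5 2 3 1 6 4 / 2 3 4 6 5 1 / 3 1 2 5 4 6

(r3,c6) = 2
(r1,c6) = 5
(r3,c1) = 4
(r3,c5) = 1
(r6,c6) = 6
(r2,c6) = 3
(r6,c3) = 2
(r1,c3) = 1
(r2,c3) = 6
(r2,c4) = 4
(r4,c3) = 3
(r6,c4) = 5
(r6,c5) = 4
(r1,c4) = 2
(r4,c2) = 2
(r5,c2) = 3
(r5,c4) = 6
(r5,c5) = 5
(r1,c2) = 4
(r4,c1) = 5
(r4,c5) = 6
(r5,c1) = 2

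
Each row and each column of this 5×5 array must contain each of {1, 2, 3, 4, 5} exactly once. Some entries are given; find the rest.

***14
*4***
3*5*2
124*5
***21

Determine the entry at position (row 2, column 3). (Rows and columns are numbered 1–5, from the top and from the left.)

1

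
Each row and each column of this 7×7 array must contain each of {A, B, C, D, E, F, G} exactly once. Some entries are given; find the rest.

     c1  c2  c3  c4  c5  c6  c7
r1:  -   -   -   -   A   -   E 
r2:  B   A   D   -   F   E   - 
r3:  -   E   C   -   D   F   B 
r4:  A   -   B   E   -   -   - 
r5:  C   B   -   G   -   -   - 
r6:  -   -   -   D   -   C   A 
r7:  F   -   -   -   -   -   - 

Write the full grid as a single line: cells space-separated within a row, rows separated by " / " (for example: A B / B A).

(r2,c4): row 2 has {A,B,D,E,F}; column 4 has {D,E,G}, so it must be C.
(r2,c7): row 2 has {A,B,C,D,E,F}; column 7 has {A,B,E}, so it must be G.
(r3,c1): row 3 has {B,C,D,E,F}; column 1 has {A,B,C,F}, so it must be G.
(r3,c4): row 3 has {B,C,D,E,F,G}; column 4 has {C,D,E,G}, so it must be A.
(r5,c5): row 5 has {B,C,G}; column 5 has {A,D,F}, so it must be E.
(r6,c1): row 6 has {A,C,D}; column 1 has {A,B,C,F,G}, so it must be E.
(r7,c4): row 7 has {F}; column 4 has {A,C,D,E,G}, so it must be B.
(r1,c1): row 1 has {A,E}; column 1 has {A,B,C,E,F,G}, so it must be D.
(r1,c4): row 1 has {A,D,E}; column 4 has {A,B,C,D,E,G}, so it must be F.
(r1,c3): row 1 has {A,D,E,F}; column 3 has {B,C,D}, so it must be G.
(r1,c6): row 1 has {A,D,E,F,G}; column 6 has {C,E,F}, so it must be B.
(r6,c3): row 6 has {A,C,D,E}; column 3 has {B,C,D,G}, so it must be F.
(r1,c2): row 1 has {A,B,D,E,F,G}; column 2 has {A,B,E}, so it must be C.
(r5,c3): row 5 has {B,C,E,G}; column 3 has {B,C,D,F,G}, so it must be A.
(r5,c6): row 5 has {A,B,C,E,G}; column 6 has {B,C,E,F}, so it must be D.
(r5,c7): row 5 has {A,B,C,D,E,G}; column 7 has {A,B,E,G}, so it must be F.
(r6,c2): row 6 has {A,C,D,E,F}; column 2 has {A,B,C,E}, so it must be G.
(r6,c5): row 6 has {A,C,D,E,F,G}; column 5 has {A,D,E,F}, so it must be B.
(r7,c2): row 7 has {B,F}; column 2 has {A,B,C,E,G}, so it must be D.
(r7,c3): row 7 has {B,D,F}; column 3 has {A,B,C,D,F,G}, so it must be E.
(r7,c7): row 7 has {B,D,E,F}; column 7 has {A,B,E,F,G}, so it must be C.
(r4,c2): row 4 has {A,B,E}; column 2 has {A,B,C,D,E,G}, so it must be F.
(r4,c6): row 4 has {A,B,E,F}; column 6 has {B,C,D,E,F}, so it must be G.
(r4,c7): row 4 has {A,B,E,F,G}; column 7 has {A,B,C,E,F,G}, so it must be D.
(r7,c5): row 7 has {B,C,D,E,F}; column 5 has {A,B,D,E,F}, so it must be G.
(r7,c6): row 7 has {B,C,D,E,F,G}; column 6 has {B,C,D,E,F,G}, so it must be A.
(r4,c5): row 4 has {A,B,D,E,F,G}; column 5 has {A,B,D,E,F,G}, so it must be C.

D C G F A B E / B A D C F E G / G E C A D F B / A F B E C G D / C B A G E D F / E G F D B C A / F D E B G A C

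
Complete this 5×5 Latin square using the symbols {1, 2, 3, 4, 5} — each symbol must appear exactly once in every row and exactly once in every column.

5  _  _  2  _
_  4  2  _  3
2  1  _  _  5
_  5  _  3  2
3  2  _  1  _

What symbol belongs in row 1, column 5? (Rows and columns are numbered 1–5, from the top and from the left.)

1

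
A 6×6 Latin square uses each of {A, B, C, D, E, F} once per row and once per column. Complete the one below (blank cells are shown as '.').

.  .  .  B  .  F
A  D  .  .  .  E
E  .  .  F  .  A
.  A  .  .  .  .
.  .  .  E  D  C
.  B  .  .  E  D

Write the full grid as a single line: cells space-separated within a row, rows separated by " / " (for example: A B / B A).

D E C B A F / A D B C F E / E C D F B A / F A E D C B / B F A E D C / C B F A E D

(r2,c4) = C
(r3,c2) = C
(r3,c5) = B
(r4,c4) = D
(r4,c6) = B
(r5,c2) = F
(r6,c4) = A
(r1,c2) = E
(r2,c5) = F
(r3,c3) = D
(r4,c5) = C
(r5,c1) = B
(r5,c3) = A
(r1,c3) = C
(r1,c5) = A
(r2,c3) = B
(r4,c1) = F
(r4,c3) = E
(r6,c1) = C
(r6,c3) = F
(r1,c1) = D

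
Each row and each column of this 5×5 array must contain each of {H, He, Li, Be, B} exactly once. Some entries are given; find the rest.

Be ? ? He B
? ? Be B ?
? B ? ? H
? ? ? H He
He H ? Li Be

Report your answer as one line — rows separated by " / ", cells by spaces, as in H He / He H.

Be Li H He B / H He Be B Li / Li B He Be H / B Be Li H He / He H B Li Be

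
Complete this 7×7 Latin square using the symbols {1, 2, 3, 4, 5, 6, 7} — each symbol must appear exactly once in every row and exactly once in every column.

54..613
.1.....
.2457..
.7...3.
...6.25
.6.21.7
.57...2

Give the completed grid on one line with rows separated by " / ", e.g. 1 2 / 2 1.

5 4 2 7 6 1 3 / 2 1 6 3 5 7 4 / 3 2 4 5 7 6 1 / 1 7 5 4 2 3 6 / 7 3 1 6 4 2 5 / 4 6 3 2 1 5 7 / 6 5 7 1 3 4 2

At row 1, column 3: row 1 has {1,3,4,5,6}; column 3 has {4,7}; that leaves 2.
At row 1, column 4: row 1 has {1,2,3,4,5,6}; column 4 has {2,5,6}; that leaves 7.
At row 3, column 6: row 3 has {2,4,5,7}; column 6 has {1,2,3}; that leaves 6.
At row 3, column 7: row 3 has {2,4,5,6,7}; column 7 has {2,3,5,7}; that leaves 1.
At row 5, column 2: row 5 has {2,5,6}; column 2 has {1,2,4,5,6,7}; that leaves 3.
At row 5, column 3: row 5 has {2,3,5,6}; column 3 has {2,4,7}; that leaves 1.
At row 5, column 5: row 5 has {1,2,3,5,6}; column 5 has {1,6,7}; that leaves 4.
At row 7, column 5: row 7 has {2,5,7}; column 5 has {1,4,6,7}; that leaves 3.
At row 7, column 6: row 7 has {2,3,5,7}; column 6 has {1,2,3,6}; that leaves 4.
At row 3, column 1: row 3 has {1,2,4,5,6,7}; column 1 has {5}; that leaves 3.
At row 5, column 1: row 5 has {1,2,3,4,5,6}; column 1 has {3,5}; that leaves 7.
At row 6, column 1: row 6 has {1,2,6,7}; column 1 has {3,5,7}; that leaves 4.
At row 6, column 6: row 6 has {1,2,4,6,7}; column 6 has {1,2,3,4,6}; that leaves 5.
At row 7, column 4: row 7 has {2,3,4,5,7}; column 4 has {2,5,6,7}; that leaves 1.
At row 2, column 6: row 2 has {1}; column 6 has {1,2,3,4,5,6}; that leaves 7.
At row 4, column 4: row 4 has {3,7}; column 4 has {1,2,5,6,7}; that leaves 4.
At row 4, column 7: row 4 has {3,4,7}; column 7 has {1,2,3,5,7}; that leaves 6.
At row 6, column 3: row 6 has {1,2,4,5,6,7}; column 3 has {1,2,4,7}; that leaves 3.
At row 7, column 1: row 7 has {1,2,3,4,5,7}; column 1 has {3,4,5,7}; that leaves 6.
At row 2, column 1: row 2 has {1,7}; column 1 has {3,4,5,6,7}; that leaves 2.
At row 2, column 4: row 2 has {1,2,7}; column 4 has {1,2,4,5,6,7}; that leaves 3.
At row 2, column 5: row 2 has {1,2,3,7}; column 5 has {1,3,4,6,7}; that leaves 5.
At row 2, column 7: row 2 has {1,2,3,5,7}; column 7 has {1,2,3,5,6,7}; that leaves 4.
At row 4, column 1: row 4 has {3,4,6,7}; column 1 has {2,3,4,5,6,7}; that leaves 1.
At row 4, column 3: row 4 has {1,3,4,6,7}; column 3 has {1,2,3,4,7}; that leaves 5.
At row 4, column 5: row 4 has {1,3,4,5,6,7}; column 5 has {1,3,4,5,6,7}; that leaves 2.
At row 2, column 3: row 2 has {1,2,3,4,5,7}; column 3 has {1,2,3,4,5,7}; that leaves 6.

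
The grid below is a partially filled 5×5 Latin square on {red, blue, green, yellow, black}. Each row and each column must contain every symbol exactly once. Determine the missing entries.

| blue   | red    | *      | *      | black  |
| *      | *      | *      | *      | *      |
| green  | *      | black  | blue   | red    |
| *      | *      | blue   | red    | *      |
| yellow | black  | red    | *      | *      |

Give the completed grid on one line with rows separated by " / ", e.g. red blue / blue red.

blue red green yellow black / red blue yellow black green / green yellow black blue red / black green blue red yellow / yellow black red green blue

(r3,c2) = yellow
(r4,c1) = black
(r4,c2) = green
(r4,c5) = yellow
(r5,c4) = green
(r5,c5) = blue
(r1,c4) = yellow
(r2,c1) = red
(r2,c2) = blue
(r2,c4) = black
(r2,c5) = green
(r1,c3) = green
(r2,c3) = yellow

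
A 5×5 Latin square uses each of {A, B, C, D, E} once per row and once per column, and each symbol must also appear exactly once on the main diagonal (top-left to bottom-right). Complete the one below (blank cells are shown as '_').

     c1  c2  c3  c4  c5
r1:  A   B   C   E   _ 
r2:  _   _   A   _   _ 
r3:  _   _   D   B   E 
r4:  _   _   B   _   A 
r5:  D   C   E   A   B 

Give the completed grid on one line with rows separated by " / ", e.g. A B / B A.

A B C E D / B E A D C / C A D B E / E D B C A / D C E A B

row 1 has {A,B,C,E}; column 5 has {A,B,E} — only D is left for (r1,c5).
row 2 has {A}; column 2 has {B,C}; the diagonal has {A,B,D} — only E is left for (r2,c2).
row 2 has {A,E}; column 5 has {A,B,D,E} — only C is left for (r2,c5).
row 3 has {B,D,E}; column 1 has {A,D} — only C is left for (r3,c1).
row 3 has {B,C,D,E}; column 2 has {B,C,E} — only A is left for (r3,c2).
row 4 has {A,B}; column 1 has {A,C,D} — only E is left for (r4,c1).
row 4 has {A,B,E}; column 2 has {A,B,C,E} — only D is left for (r4,c2).
row 4 has {A,B,D,E}; column 4 has {A,B,E}; the diagonal has {A,B,D,E} — only C is left for (r4,c4).
row 2 has {A,C,E}; column 1 has {A,C,D,E} — only B is left for (r2,c1).
row 2 has {A,B,C,E}; column 4 has {A,B,C,E} — only D is left for (r2,c4).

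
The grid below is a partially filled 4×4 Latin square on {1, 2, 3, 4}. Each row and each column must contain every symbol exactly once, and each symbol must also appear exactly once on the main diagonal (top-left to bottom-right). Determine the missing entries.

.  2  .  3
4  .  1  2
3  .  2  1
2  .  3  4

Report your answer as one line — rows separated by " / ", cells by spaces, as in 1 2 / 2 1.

1 2 4 3 / 4 3 1 2 / 3 4 2 1 / 2 1 3 4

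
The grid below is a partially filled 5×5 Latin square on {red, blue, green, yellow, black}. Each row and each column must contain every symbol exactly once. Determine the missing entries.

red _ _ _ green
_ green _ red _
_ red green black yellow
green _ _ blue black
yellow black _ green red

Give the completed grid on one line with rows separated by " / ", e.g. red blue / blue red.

red blue black yellow green / black green yellow red blue / blue red green black yellow / green yellow red blue black / yellow black blue green red

At row 1, column 4: row 1 has {red,green}; column 4 has {red,blue,green,black}; that leaves yellow.
At row 2, column 5: row 2 has {red,green}; column 5 has {red,green,yellow,black}; that leaves blue.
At row 3, column 1: row 3 has {red,green,yellow,black}; column 1 has {red,green,yellow}; that leaves blue.
At row 4, column 2: row 4 has {blue,green,black}; column 2 has {red,green,black}; that leaves yellow.
At row 4, column 3: row 4 has {blue,green,yellow,black}; column 3 has {green}; that leaves red.
At row 5, column 3: row 5 has {red,green,yellow,black}; column 3 has {red,green}; that leaves blue.
At row 1, column 2: row 1 has {red,green,yellow}; column 2 has {red,green,yellow,black}; that leaves blue.
At row 1, column 3: row 1 has {red,blue,green,yellow}; column 3 has {red,blue,green}; that leaves black.
At row 2, column 1: row 2 has {red,blue,green}; column 1 has {red,blue,green,yellow}; that leaves black.
At row 2, column 3: row 2 has {red,blue,green,black}; column 3 has {red,blue,green,black}; that leaves yellow.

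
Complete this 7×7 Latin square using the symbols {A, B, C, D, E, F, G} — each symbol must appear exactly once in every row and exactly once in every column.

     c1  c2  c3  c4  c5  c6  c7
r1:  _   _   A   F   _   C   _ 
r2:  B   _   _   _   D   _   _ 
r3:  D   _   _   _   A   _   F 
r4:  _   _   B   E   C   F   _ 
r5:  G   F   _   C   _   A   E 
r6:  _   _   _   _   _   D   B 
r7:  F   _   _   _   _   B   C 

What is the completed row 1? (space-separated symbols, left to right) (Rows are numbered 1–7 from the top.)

(r1,c1) = E
(r4,c1) = A
(r5,c3) = D
(r5,c5) = B
(r6,c1) = C
(r1,c5) = G
(r1,c7) = D
(r4,c7) = G
(r7,c5) = E
(r1,c2) = B

E B A F G C D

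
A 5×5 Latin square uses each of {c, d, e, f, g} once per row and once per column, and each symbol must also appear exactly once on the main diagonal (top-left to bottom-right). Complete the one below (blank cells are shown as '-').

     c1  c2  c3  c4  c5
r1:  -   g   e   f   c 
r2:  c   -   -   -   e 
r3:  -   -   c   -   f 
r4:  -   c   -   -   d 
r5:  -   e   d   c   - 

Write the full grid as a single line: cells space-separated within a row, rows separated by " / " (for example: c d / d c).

row 1 has {c,e,f,g}; column 1 has {c}; the diagonal has {c} — only d is left for (r1,c1).
row 2 has {c,e}; column 2 has {c,e,g}; the diagonal has {c,d} — only f is left for (r2,c2).
row 2 has {c,e,f}; column 3 has {c,d,e} — only g is left for (r2,c3).
row 2 has {c,e,f,g}; column 4 has {c,f} — only d is left for (r2,c4).
row 3 has {c,f}; column 2 has {c,e,f,g} — only d is left for (r3,c2).
row 4 has {c,d}; column 3 has {c,d,e,g} — only f is left for (r4,c3).
row 5 has {c,d,e}; column 5 has {c,d,e,f}; the diagonal has {c,d,f} — only g is left for (r5,c5).
row 4 has {c,d,f}; column 4 has {c,d,f}; the diagonal has {c,d,f,g} — only e is left for (r4,c4).
row 5 has {c,d,e,g}; column 1 has {c,d} — only f is left for (r5,c1).
row 3 has {c,d,f}; column 4 has {c,d,e,f} — only g is left for (r3,c4).
row 4 has {c,d,e,f}; column 1 has {c,d,f} — only g is left for (r4,c1).
row 3 has {c,d,f,g}; column 1 has {c,d,f,g} — only e is left for (r3,c1).

d g e f c / c f g d e / e d c g f / g c f e d / f e d c g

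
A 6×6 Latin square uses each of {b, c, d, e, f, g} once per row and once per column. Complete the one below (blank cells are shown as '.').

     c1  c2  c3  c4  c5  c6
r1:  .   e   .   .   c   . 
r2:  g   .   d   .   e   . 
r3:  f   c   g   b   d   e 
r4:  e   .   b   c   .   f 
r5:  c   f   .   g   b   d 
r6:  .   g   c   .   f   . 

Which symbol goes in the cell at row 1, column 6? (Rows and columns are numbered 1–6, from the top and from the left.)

(r1,c3): row 1 has {c,e}; column 3 has {b,c,d,g}, so it must be f.
(r1,c4): row 1 has {c,e,f}; column 4 has {b,c,g}, so it must be d.
(r2,c2): row 2 has {d,e,g}; column 2 has {c,e,f,g}, so it must be b.
(r2,c4): row 2 has {b,d,e,g}; column 4 has {b,c,d,g}, so it must be f.
(r2,c6): row 2 has {b,d,e,f,g}; column 6 has {d,e,f}, so it must be c.
(r4,c2): row 4 has {b,c,e,f}; column 2 has {b,c,e,f,g}, so it must be d.
(r4,c5): row 4 has {b,c,d,e,f}; column 5 has {b,c,d,e,f}, so it must be g.
(r5,c3): row 5 has {b,c,d,f,g}; column 3 has {b,c,d,f,g}, so it must be e.
(r6,c4): row 6 has {c,f,g}; column 4 has {b,c,d,f,g}, so it must be e.
(r6,c6): row 6 has {c,e,f,g}; column 6 has {c,d,e,f}, so it must be b.
(r1,c1): row 1 has {c,d,e,f}; column 1 has {c,e,f,g}, so it must be b.
(r1,c6): row 1 has {b,c,d,e,f}; column 6 has {b,c,d,e,f}, so it must be g.

g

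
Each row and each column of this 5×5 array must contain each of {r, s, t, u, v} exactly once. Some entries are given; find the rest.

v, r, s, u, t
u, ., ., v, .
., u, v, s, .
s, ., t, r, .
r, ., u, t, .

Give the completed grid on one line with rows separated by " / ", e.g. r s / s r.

v r s u t / u t r v s / t u v s r / s v t r u / r s u t v

(r2,c3) = r
(r2,c5) = s
(r3,c1) = t
(r3,c5) = r
(r4,c2) = v
(r4,c5) = u
(r5,c2) = s
(r5,c5) = v
(r2,c2) = t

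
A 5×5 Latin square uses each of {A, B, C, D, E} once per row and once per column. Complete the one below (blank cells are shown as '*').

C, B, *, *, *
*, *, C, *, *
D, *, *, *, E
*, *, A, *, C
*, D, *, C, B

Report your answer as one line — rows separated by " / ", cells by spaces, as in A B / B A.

C B D E A / E A C B D / D C B A E / B E A D C / A D E C B

(r3,c3) = B
(r3,c4) = A
(r4,c2) = E
(r5,c3) = E
(r1,c3) = D
(r1,c4) = E
(r1,c5) = A
(r2,c2) = A
(r2,c5) = D
(r3,c2) = C
(r4,c1) = B
(r4,c4) = D
(r5,c1) = A
(r2,c1) = E
(r2,c4) = B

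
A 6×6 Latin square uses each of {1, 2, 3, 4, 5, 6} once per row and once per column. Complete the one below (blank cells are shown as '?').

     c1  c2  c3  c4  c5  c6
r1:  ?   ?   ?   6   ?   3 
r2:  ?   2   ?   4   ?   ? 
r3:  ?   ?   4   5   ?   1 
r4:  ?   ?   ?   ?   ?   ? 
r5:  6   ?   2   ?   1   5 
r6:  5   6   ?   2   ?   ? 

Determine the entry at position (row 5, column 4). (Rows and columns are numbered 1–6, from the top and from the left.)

3

row 2 has {2,4}; column 6 has {1,3,5} — only 6 is left for (r2,c6).
row 3 has {1,4,5}; column 2 has {2,6} — only 3 is left for (r3,c2).
row 5 has {1,2,5,6}; column 2 has {2,3,6} — only 4 is left for (r5,c2).
row 5 has {1,2,4,5,6}; column 4 has {2,4,5,6} — only 3 is left for (r5,c4).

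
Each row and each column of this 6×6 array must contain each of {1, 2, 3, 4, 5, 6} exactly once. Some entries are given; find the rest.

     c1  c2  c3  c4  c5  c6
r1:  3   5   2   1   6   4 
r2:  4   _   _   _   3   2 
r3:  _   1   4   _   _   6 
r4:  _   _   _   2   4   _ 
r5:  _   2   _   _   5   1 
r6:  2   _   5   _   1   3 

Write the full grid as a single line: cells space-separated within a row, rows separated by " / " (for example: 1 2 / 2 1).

(r2,c2): row 2 has {2,3,4}; column 2 has {1,2,5}, so it must be 6.
(r2,c3): row 2 has {2,3,4,6}; column 3 has {2,4,5}, so it must be 1.
(r2,c4): row 2 has {1,2,3,4,6}; column 4 has {1,2}, so it must be 5.
(r3,c1): row 3 has {1,4,6}; column 1 has {2,3,4}, so it must be 5.
(r3,c4): row 3 has {1,4,5,6}; column 4 has {1,2,5}, so it must be 3.
(r3,c5): row 3 has {1,3,4,5,6}; column 5 has {1,3,4,5,6}, so it must be 2.
(r4,c2): row 4 has {2,4}; column 2 has {1,2,5,6}, so it must be 3.
(r4,c3): row 4 has {2,3,4}; column 3 has {1,2,4,5}, so it must be 6.
(r4,c6): row 4 has {2,3,4,6}; column 6 has {1,2,3,4,6}, so it must be 5.
(r5,c1): row 5 has {1,2,5}; column 1 has {2,3,4,5}, so it must be 6.
(r5,c3): row 5 has {1,2,5,6}; column 3 has {1,2,4,5,6}, so it must be 3.
(r5,c4): row 5 has {1,2,3,5,6}; column 4 has {1,2,3,5}, so it must be 4.
(r6,c2): row 6 has {1,2,3,5}; column 2 has {1,2,3,5,6}, so it must be 4.
(r6,c4): row 6 has {1,2,3,4,5}; column 4 has {1,2,3,4,5}, so it must be 6.
(r4,c1): row 4 has {2,3,4,5,6}; column 1 has {2,3,4,5,6}, so it must be 1.

3 5 2 1 6 4 / 4 6 1 5 3 2 / 5 1 4 3 2 6 / 1 3 6 2 4 5 / 6 2 3 4 5 1 / 2 4 5 6 1 3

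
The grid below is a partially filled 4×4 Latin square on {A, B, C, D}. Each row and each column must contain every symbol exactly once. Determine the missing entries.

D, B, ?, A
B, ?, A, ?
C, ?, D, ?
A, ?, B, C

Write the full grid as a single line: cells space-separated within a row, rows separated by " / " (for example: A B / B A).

D B C A / B C A D / C A D B / A D B C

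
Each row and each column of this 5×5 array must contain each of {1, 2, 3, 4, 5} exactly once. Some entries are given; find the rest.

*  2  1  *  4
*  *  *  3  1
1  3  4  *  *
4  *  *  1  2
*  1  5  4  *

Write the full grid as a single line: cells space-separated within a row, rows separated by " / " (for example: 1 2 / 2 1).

3 2 1 5 4 / 5 4 2 3 1 / 1 3 4 2 5 / 4 5 3 1 2 / 2 1 5 4 3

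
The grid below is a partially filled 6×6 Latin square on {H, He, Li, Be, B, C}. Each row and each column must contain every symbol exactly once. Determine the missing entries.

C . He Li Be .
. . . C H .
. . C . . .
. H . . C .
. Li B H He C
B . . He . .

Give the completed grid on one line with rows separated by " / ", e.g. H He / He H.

C B He Li Be H / He Be Li C H B / H He C Be B Li / Li H Be B C He / Be Li B H He C / B C H He Li Be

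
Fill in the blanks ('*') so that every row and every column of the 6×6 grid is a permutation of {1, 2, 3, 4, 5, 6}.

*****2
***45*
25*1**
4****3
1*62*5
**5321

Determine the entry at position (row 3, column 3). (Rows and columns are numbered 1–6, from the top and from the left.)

3

(r2,c6) = 6
(r3,c6) = 4
(r6,c1) = 6
(r6,c2) = 4
(r2,c1) = 3
(r3,c3) = 3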